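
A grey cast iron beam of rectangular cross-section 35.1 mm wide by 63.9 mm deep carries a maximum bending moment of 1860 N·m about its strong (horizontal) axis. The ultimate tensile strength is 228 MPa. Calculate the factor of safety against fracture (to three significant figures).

n = 2.93

Section modulus S = bh²/6 = 35.1×63.9²/6 = 23890 mm³.
σ = M/S = 1860000/23890 = 77.87 MPa.
n = 228/77.87 = 2.928.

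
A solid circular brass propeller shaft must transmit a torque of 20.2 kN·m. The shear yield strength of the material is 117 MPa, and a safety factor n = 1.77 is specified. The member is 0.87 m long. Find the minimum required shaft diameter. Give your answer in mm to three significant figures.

d = 116 mm

Allowable shear stress τ_allow = 117/1.77 = 66.10 MPa.
For a solid shaft τ = 16T/(πd³), so d³ = 16T/(π τ_allow) = 16×2.0200×10^7/(π×66.10) = 1.556×10^6 mm³.
d = (1.556×10^6)^(1/3) = 115.9 mm.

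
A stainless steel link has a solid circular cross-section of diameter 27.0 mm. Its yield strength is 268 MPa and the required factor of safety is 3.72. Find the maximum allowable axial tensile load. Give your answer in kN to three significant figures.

F_allow = 41.2 kN

σ_allow = 268/3.72 = 72.04 MPa.
A = πd²/4 = π×27.0²/4 = 572.6 mm².
F_allow = σ_allow × A = 72.04×572.6 = 41250 N.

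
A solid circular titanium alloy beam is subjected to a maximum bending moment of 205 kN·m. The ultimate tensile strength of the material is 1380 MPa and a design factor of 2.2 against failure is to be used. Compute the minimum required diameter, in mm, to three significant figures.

d = 149 mm

σ_allow = 1380/2.2 = 627.3 MPa.
For a solid circular section σ = 32M/(πd³), so d³ = 32M/(π σ_allow) = 32×2.0500×10^8/(π×627.3) = 3.329×10^6 mm³.
d = 149.3 mm.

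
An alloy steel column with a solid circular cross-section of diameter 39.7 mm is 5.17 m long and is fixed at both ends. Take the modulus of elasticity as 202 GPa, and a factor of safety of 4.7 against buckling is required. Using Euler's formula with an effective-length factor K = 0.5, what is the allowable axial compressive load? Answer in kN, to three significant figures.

I = πd⁴/64 = π×39.7⁴/64 = 121900 mm⁴.
Effective length L_e = KL = 0.5×5.17 m = 2585 mm.
Euler critical load P_cr = π²EI/L_e² = π²×202000×121900/2585² = 36380 N.
P_allow = P_cr/n = 36380/4.7 = 7740 N.

P_allow = 7.74 kN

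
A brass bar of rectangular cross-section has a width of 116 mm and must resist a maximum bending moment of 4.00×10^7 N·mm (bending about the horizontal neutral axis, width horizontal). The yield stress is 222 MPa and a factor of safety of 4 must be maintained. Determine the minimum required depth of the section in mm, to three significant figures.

σ_allow = 222/4 = 55.50 MPa.
For a rectangular section σ = 6M/(bh²), so h² = 6M/(b σ_allow) = 6×4.0000×10^7/(116×55.50) = 37280 mm².
h = 193.1 mm.

h = 193 mm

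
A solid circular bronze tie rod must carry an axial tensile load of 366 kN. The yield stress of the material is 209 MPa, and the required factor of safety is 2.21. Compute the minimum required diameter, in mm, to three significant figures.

d = 70.2 mm

Allowable stress σ_allow = 209/2.21 = 94.57 MPa.
Required area A = F/σ_allow = 366000/94.57 = 3870 mm².
A = πd²/4 → d = √(4A/π) = 70.20 mm.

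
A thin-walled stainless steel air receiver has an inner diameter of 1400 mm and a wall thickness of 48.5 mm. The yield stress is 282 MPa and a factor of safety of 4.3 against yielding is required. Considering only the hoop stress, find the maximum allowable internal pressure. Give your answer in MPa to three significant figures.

p_allow = 4.54 MPa

σ_allow = 282/4.3 = 65.58 MPa.
σ_h = pD/(2t) → p_allow = 2σ_allow t/D = 2×65.58×48.5/1400 = 4.544 MPa.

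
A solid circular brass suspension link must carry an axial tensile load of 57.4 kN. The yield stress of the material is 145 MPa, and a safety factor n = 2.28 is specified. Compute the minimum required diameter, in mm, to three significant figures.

d = 33.9 mm

Allowable stress σ_allow = 145/2.28 = 63.60 MPa.
Required area A = F/σ_allow = 57400/63.60 = 902.6 mm².
A = πd²/4 → d = √(4A/π) = 33.90 mm.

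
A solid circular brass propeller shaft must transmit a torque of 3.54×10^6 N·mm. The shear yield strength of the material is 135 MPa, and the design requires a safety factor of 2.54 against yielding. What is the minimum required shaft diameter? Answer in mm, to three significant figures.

d = 69.7 mm

Allowable shear stress τ_allow = 135/2.54 = 53.15 MPa.
For a solid shaft τ = 16T/(πd³), so d³ = 16T/(π τ_allow) = 16×3540000/(π×53.15) = 339200 mm³.
d = (339200)^(1/3) = 69.74 mm.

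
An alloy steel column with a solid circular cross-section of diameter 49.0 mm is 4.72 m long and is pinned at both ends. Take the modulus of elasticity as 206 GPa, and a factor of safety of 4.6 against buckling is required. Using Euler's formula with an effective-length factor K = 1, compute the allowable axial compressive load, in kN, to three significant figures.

I = πd⁴/64 = π×49.0⁴/64 = 283000 mm⁴.
Effective length L_e = KL = 1×4.72 m = 4720 mm.
Euler critical load P_cr = π²EI/L_e² = π²×206000×283000/4720² = 25820 N.
P_allow = P_cr/n = 25820/4.6 = 5614 N.

P_allow = 5.61 kN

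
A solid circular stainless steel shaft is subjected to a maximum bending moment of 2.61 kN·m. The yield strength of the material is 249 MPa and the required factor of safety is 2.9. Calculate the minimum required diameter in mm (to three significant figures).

d = 67.7 mm

σ_allow = 249/2.9 = 85.86 MPa.
For a solid circular section σ = 32M/(πd³), so d³ = 32M/(π σ_allow) = 32×2610000/(π×85.86) = 309600 mm³.
d = 67.65 mm.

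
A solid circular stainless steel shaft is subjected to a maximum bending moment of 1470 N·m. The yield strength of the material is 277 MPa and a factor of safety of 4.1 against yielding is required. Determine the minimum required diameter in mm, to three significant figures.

σ_allow = 277/4.1 = 67.56 MPa.
For a solid circular section σ = 32M/(πd³), so d³ = 32M/(π σ_allow) = 32×1470000/(π×67.56) = 221600 mm³.
d = 60.52 mm.

d = 60.5 mm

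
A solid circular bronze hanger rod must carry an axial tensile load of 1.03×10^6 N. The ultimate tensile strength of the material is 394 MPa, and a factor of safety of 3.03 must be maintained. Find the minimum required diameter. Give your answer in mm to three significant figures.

d = 100 mm

Allowable stress σ_allow = 394/3.03 = 130.0 MPa.
Required area A = F/σ_allow = 1030000/130.0 = 7921 mm².
A = πd²/4 → d = √(4A/π) = 100.4 mm.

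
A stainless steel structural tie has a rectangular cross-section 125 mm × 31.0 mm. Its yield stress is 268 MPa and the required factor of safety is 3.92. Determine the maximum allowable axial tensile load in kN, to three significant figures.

σ_allow = 268/3.92 = 68.37 MPa.
A = 125×31.0 = 3875 mm².
F_allow = σ_allow × A = 68.37×3875 = 264900 N.

F_allow = 265 kN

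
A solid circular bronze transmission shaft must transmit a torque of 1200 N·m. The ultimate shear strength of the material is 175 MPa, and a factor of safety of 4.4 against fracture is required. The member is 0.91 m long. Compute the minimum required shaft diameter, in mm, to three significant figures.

d = 53.6 mm

Allowable shear stress τ_allow = 175/4.4 = 39.77 MPa.
For a solid shaft τ = 16T/(πd³), so d³ = 16T/(π τ_allow) = 16×1200000/(π×39.77) = 153700 mm³.
d = (153700)^(1/3) = 53.56 mm.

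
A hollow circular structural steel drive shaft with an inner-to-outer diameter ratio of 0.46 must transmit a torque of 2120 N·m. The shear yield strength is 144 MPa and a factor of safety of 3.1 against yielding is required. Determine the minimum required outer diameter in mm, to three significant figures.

τ_allow = 144/3.1 = 46.45 MPa.
For a hollow shaft τ = 16T/[πd_o³(1−k⁴)] with k = 0.46, so 1−k⁴ = 0.9552.
d_o³ = 16T/[π τ_allow (1−k⁴)] = 16×2120000/(π×46.45×0.9552) = 243300 mm³.
d_o = 62.43 mm.

d_o = 62.4 mm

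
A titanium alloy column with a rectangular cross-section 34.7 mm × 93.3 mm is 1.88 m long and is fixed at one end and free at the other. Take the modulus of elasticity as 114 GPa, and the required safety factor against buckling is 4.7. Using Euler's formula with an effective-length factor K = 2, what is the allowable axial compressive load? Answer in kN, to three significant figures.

Buckling occurs about the weak axis: I_min = h·b³/12 = 93.3×34.7³/12 = 324900 mm⁴ (b = 34.7 mm is the smaller dimension).
Effective length L_e = KL = 2×1.88 m = 3760 mm.
Euler critical load P_cr = π²EI/L_e² = π²×114000×324900/3760² = 25850 N.
P_allow = P_cr/n = 25850/4.7 = 5501 N.

P_allow = 5.50 kN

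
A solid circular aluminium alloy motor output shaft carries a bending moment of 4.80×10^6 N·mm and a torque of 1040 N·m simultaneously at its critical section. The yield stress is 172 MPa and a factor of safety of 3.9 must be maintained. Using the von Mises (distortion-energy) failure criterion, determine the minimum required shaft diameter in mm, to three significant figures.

d = 104 mm

σ_allow = σ_y/n = 172/3.9 = 44.10 MPa.
For a solid shaft σ_b = 32M/(πd³) and τ = 16T/(πd³), so the von Mises stress is σ' = (16/πd³)·√(4M²+3T²).
√(4M²+3T²) = √(4×(4.800×10^6)² + 3×(1.040×10^6)²) = 9.768×10^6 N·mm.
d³ = 16×9.768×10^6/(π×44.10) = 1.128×10^6 mm³.
d = 104.1 mm.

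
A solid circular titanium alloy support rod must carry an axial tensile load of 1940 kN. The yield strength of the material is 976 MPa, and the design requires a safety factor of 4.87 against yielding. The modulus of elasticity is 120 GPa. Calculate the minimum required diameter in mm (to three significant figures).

Allowable stress σ_allow = 976/4.87 = 200.4 MPa.
Required area A = F/σ_allow = 1940000/200.4 = 9680 mm².
A = πd²/4 → d = √(4A/π) = 111.0 mm.

d = 111 mm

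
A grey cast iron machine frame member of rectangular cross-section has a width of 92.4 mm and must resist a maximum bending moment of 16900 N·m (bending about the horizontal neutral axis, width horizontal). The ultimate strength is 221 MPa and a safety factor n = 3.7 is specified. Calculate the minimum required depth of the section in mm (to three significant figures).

h = 136 mm

σ_allow = 221/3.7 = 59.73 MPa.
For a rectangular section σ = 6M/(bh²), so h² = 6M/(b σ_allow) = 6×1.6900×10^7/(92.4×59.73) = 18370 mm².
h = 135.5 mm.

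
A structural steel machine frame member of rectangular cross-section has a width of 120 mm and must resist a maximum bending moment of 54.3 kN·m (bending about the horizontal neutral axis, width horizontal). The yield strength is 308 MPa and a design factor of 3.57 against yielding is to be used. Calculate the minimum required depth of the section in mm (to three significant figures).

σ_allow = 308/3.57 = 86.27 MPa.
For a rectangular section σ = 6M/(bh²), so h² = 6M/(b σ_allow) = 6×5.4300×10^7/(120×86.27) = 31470 mm².
h = 177.4 mm.

h = 177 mm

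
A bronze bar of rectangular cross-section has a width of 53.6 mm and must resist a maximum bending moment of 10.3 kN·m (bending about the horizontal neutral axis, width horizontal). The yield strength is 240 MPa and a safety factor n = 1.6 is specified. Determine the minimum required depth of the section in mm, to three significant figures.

h = 87.7 mm

σ_allow = 240/1.6 = 150.0 MPa.
For a rectangular section σ = 6M/(bh²), so h² = 6M/(b σ_allow) = 6×1.0300×10^7/(53.6×150.0) = 7687 mm².
h = 87.67 mm.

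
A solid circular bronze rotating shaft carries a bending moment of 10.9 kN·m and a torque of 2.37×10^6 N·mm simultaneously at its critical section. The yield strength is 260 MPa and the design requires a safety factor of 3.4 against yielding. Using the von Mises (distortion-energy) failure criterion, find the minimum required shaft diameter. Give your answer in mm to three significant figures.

d = 114 mm

σ_allow = σ_y/n = 260/3.4 = 76.47 MPa.
For a solid shaft σ_b = 32M/(πd³) and τ = 16T/(πd³), so the von Mises stress is σ' = (16/πd³)·√(4M²+3T²).
√(4M²+3T²) = √(4×(1.090×10^7)² + 3×(2.370×10^6)²) = 2.218×10^7 N·mm.
d³ = 16×2.218×10^7/(π×76.47) = 1.477×10^6 mm³.
d = 113.9 mm.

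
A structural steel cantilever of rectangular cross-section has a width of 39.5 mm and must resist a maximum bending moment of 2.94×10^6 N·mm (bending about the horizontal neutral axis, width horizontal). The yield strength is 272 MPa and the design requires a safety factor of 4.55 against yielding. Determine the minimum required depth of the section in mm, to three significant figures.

σ_allow = 272/4.55 = 59.78 MPa.
For a rectangular section σ = 6M/(bh²), so h² = 6M/(b σ_allow) = 6×2940000/(39.5×59.78) = 7470 mm².
h = 86.43 mm.

h = 86.4 mm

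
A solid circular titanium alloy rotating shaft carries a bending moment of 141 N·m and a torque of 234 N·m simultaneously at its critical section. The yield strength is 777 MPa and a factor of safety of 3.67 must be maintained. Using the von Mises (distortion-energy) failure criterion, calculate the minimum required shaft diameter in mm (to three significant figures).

d = 22.8 mm

σ_allow = σ_y/n = 777/3.67 = 211.7 MPa.
For a solid shaft σ_b = 32M/(πd³) and τ = 16T/(πd³), so the von Mises stress is σ' = (16/πd³)·√(4M²+3T²).
√(4M²+3T²) = √(4×(141000)² + 3×(234000)²) = 493800 N·mm.
d³ = 16×493800/(π×211.7) = 11880 mm³.
d = 22.82 mm.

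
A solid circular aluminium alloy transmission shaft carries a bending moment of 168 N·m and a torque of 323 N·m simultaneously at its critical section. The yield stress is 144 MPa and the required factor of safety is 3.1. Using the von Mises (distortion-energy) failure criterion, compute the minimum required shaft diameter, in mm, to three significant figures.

σ_allow = σ_y/n = 144/3.1 = 46.45 MPa.
For a solid shaft σ_b = 32M/(πd³) and τ = 16T/(πd³), so the von Mises stress is σ' = (16/πd³)·√(4M²+3T²).
√(4M²+3T²) = √(4×(168000)² + 3×(323000)²) = 652600 N·mm.
d³ = 16×652600/(π×46.45) = 71550 mm³.
d = 41.51 mm.

d = 41.5 mm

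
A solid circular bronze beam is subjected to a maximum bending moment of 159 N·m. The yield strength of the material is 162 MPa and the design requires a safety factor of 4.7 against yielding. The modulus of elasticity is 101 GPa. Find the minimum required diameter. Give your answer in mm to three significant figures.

d = 36.1 mm

σ_allow = 162/4.7 = 34.47 MPa.
For a solid circular section σ = 32M/(πd³), so d³ = 32M/(π σ_allow) = 32×159000/(π×34.47) = 46990 mm³.
d = 36.08 mm.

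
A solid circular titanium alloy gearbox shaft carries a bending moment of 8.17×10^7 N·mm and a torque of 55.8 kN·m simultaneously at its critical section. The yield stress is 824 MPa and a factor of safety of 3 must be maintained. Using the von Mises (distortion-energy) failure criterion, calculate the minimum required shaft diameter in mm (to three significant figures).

d = 152 mm

σ_allow = σ_y/n = 824/3 = 274.7 MPa.
For a solid shaft σ_b = 32M/(πd³) and τ = 16T/(πd³), so the von Mises stress is σ' = (16/πd³)·√(4M²+3T²).
√(4M²+3T²) = √(4×(8.170×10^7)² + 3×(5.580×10^7)²) = 1.898×10^8 N·mm.
d³ = 16×1.898×10^8/(π×274.7) = 3.520×10^6 mm³.
d = 152.1 mm.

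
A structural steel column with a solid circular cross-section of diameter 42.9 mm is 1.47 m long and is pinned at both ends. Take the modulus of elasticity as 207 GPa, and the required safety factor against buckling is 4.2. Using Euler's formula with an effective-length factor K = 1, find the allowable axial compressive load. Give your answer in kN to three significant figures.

I = πd⁴/64 = π×42.9⁴/64 = 166300 mm⁴.
Effective length L_e = KL = 1×1.47 m = 1470 mm.
Euler critical load P_cr = π²EI/L_e² = π²×207000×166300/1470² = 157200 N.
P_allow = P_cr/n = 157200/4.2 = 37430 N.

P_allow = 37.4 kN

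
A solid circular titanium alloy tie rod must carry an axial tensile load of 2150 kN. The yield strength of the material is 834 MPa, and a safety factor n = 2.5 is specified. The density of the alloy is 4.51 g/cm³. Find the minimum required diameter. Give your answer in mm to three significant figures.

d = 90.6 mm

Allowable stress σ_allow = 834/2.5 = 333.6 MPa.
Required area A = F/σ_allow = 2150000/333.6 = 6445 mm².
A = πd²/4 → d = √(4A/π) = 90.59 mm.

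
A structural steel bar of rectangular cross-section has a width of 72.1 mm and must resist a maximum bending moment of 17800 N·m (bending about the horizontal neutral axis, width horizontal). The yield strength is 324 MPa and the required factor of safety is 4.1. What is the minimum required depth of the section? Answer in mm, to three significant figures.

σ_allow = 324/4.1 = 79.02 MPa.
For a rectangular section σ = 6M/(bh²), so h² = 6M/(b σ_allow) = 6×1.7800×10^7/(72.1×79.02) = 18740 mm².
h = 136.9 mm.

h = 137 mm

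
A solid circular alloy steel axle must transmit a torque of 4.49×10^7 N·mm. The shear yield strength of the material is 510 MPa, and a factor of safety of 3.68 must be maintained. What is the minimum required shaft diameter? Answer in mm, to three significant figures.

d = 118 mm

Allowable shear stress τ_allow = 510/3.68 = 138.6 MPa.
For a solid shaft τ = 16T/(πd³), so d³ = 16T/(π τ_allow) = 16×4.4900×10^7/(π×138.6) = 1.650×10^6 mm³.
d = (1.650×10^6)^(1/3) = 118.2 mm.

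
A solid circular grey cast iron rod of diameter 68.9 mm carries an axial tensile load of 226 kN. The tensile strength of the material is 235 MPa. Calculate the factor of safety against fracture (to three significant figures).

n = 3.88

A = πd²/4 = 3728 mm².
σ = F/A = 226000/3728 = 60.62 MPa.
n = 235/60.62 = 3.877.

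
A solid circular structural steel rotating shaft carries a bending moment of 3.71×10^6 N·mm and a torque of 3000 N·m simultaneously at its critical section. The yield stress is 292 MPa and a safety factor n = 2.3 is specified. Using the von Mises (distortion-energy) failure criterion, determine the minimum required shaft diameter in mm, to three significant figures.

σ_allow = σ_y/n = 292/2.3 = 127.0 MPa.
For a solid shaft σ_b = 32M/(πd³) and τ = 16T/(πd³), so the von Mises stress is σ' = (16/πd³)·√(4M²+3T²).
√(4M²+3T²) = √(4×(3.710×10^6)² + 3×(3.000×10^6)²) = 9.058×10^6 N·mm.
d³ = 16×9.058×10^6/(π×127.0) = 363400 mm³.
d = 71.36 mm.

d = 71.4 mm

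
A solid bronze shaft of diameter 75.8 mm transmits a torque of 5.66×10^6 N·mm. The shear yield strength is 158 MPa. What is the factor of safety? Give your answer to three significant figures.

n = 2.39

τ = 16T/(πd³) = 16×5660000/(π×75.8³) = 66.19 MPa.
n = τ_limit/τ = 158/66.19 = 2.387.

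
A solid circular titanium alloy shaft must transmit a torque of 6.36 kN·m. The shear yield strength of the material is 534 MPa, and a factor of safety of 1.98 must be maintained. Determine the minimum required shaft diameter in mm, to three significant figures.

Allowable shear stress τ_allow = 534/1.98 = 269.7 MPa.
For a solid shaft τ = 16T/(πd³), so d³ = 16T/(π τ_allow) = 16×6360000/(π×269.7) = 120100 mm³.
d = (120100)^(1/3) = 49.34 mm.

d = 49.3 mm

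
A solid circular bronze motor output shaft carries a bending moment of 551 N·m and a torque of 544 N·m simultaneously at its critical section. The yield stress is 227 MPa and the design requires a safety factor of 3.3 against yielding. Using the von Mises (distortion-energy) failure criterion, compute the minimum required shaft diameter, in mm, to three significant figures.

d = 47.5 mm

σ_allow = σ_y/n = 227/3.3 = 68.79 MPa.
For a solid shaft σ_b = 32M/(πd³) and τ = 16T/(πd³), so the von Mises stress is σ' = (16/πd³)·√(4M²+3T²).
√(4M²+3T²) = √(4×(551000)² + 3×(544000)²) = 1.450×10^6 N·mm.
d³ = 16×1.450×10^6/(π×68.79) = 107300 mm³.
d = 47.53 mm.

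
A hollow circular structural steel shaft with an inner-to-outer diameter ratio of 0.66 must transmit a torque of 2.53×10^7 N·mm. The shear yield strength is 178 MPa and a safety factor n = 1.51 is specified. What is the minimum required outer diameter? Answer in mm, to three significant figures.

d_o = 110 mm

τ_allow = 178/1.51 = 117.9 MPa.
For a hollow shaft τ = 16T/[πd_o³(1−k⁴)] with k = 0.66, so 1−k⁴ = 0.8103.
d_o³ = 16T/[π τ_allow (1−k⁴)] = 16×2.5300×10^7/(π×117.9×0.8103) = 1.349×10^6 mm³.
d_o = 110.5 mm.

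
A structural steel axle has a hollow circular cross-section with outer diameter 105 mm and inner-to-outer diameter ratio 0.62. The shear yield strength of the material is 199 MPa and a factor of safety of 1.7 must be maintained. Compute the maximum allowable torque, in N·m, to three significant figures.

τ_allow = 199/1.7 = 117.1 MPa.
For a hollow shaft T_allow = τ_allow·πd_o³(1−k⁴)/16 with 1−k⁴ = 0.8522, so πd_o³(1−k⁴)/16 = 193700 mm³.
T_allow = 117.1×193700 = 2.268×10^7 N·mm = 22680 N·m.

T_allow = 22700 N·m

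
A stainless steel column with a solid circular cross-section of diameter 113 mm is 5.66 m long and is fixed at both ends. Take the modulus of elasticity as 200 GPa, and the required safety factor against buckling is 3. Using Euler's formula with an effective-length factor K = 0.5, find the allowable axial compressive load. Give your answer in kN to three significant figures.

P_allow = 658 kN

I = πd⁴/64 = π×113⁴/64 = 8.004×10^6 mm⁴.
Effective length L_e = KL = 0.5×5.66 m = 2830 mm.
Euler critical load P_cr = π²EI/L_e² = π²×200000×8.004×10^6/2830² = 1.973×10^6 N.
P_allow = P_cr/n = 1.973×10^6/3 = 657500 N.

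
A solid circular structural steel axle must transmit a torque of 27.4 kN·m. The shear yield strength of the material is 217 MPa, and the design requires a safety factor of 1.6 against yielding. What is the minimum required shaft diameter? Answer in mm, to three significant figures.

Allowable shear stress τ_allow = 217/1.6 = 135.6 MPa.
For a solid shaft τ = 16T/(πd³), so d³ = 16T/(π τ_allow) = 16×2.7400×10^7/(π×135.6) = 1.029×10^6 mm³.
d = (1.029×10^6)^(1/3) = 101.0 mm.

d = 101 mm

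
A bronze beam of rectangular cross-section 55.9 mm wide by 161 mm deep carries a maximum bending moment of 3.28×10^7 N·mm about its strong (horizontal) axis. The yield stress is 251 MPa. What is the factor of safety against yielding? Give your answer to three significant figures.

n = 1.85

Section modulus S = bh²/6 = 55.9×161²/6 = 241500 mm³.
σ = M/S = 3.2800×10^7/241500 = 135.8 MPa.
n = 251/135.8 = 1.848.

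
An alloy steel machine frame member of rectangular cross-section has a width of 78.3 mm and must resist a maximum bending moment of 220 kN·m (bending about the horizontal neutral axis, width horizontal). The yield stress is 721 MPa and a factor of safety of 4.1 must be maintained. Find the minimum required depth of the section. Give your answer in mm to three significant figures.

σ_allow = 721/4.1 = 175.9 MPa.
For a rectangular section σ = 6M/(bh²), so h² = 6M/(b σ_allow) = 6×2.2000×10^8/(78.3×175.9) = 95870 mm².
h = 309.6 mm.

h = 310 mm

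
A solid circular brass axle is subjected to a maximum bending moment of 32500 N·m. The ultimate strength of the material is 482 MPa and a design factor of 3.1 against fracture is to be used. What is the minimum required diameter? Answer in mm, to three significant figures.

σ_allow = 482/3.1 = 155.5 MPa.
For a solid circular section σ = 32M/(πd³), so d³ = 32M/(π σ_allow) = 32×3.2500×10^7/(π×155.5) = 2.129×10^6 mm³.
d = 128.6 mm.

d = 129 mm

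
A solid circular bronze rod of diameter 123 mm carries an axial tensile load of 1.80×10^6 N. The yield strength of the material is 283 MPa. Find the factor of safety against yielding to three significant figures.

n = 1.87

A = πd²/4 = 11880 mm².
σ = F/A = 1800000/11880 = 151.5 MPa.
n = 283/151.5 = 1.868.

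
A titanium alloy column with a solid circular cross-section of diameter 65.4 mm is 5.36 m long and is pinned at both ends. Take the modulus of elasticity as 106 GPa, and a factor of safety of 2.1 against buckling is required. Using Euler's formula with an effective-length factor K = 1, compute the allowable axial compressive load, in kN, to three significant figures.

P_allow = 15.6 kN

I = πd⁴/64 = π×65.4⁴/64 = 898000 mm⁴.
Effective length L_e = KL = 1×5.36 m = 5360 mm.
Euler critical load P_cr = π²EI/L_e² = π²×106000×898000/5360² = 32700 N.
P_allow = P_cr/n = 32700/2.1 = 15570 N.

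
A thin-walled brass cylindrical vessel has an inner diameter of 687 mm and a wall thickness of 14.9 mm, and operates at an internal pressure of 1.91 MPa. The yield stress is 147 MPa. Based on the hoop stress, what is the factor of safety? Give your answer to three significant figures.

σ_h = pD/(2t) = 1.91×687/(2×14.9) = 44.03 MPa.
n = 147/44.03 = 3.338.

n = 3.34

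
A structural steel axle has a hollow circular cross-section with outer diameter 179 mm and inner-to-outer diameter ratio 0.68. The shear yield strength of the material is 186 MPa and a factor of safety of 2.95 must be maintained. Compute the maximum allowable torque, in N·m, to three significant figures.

T_allow = 55800 N·m

τ_allow = 186/2.95 = 63.05 MPa.
For a hollow shaft T_allow = τ_allow·πd_o³(1−k⁴)/16 with 1−k⁴ = 0.7862, so πd_o³(1−k⁴)/16 = 885300 mm³.
T_allow = 63.05×885300 = 5.582×10^7 N·mm = 55820 N·m.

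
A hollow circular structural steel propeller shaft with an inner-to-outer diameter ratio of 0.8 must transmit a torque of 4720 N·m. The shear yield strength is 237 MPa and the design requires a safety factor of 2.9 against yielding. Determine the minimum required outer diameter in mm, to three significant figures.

d_o = 79.3 mm

τ_allow = 237/2.9 = 81.72 MPa.
For a hollow shaft τ = 16T/[πd_o³(1−k⁴)] with k = 0.8, so 1−k⁴ = 0.5904.
d_o³ = 16T/[π τ_allow (1−k⁴)] = 16×4720000/(π×81.72×0.5904) = 498200 mm³.
d_o = 79.28 mm.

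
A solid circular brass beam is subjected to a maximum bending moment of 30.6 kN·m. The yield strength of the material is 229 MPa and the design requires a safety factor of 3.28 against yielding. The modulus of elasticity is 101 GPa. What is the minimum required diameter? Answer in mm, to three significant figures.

d = 165 mm

σ_allow = 229/3.28 = 69.82 MPa.
For a solid circular section σ = 32M/(πd³), so d³ = 32M/(π σ_allow) = 32×3.0600×10^7/(π×69.82) = 4.464×10^6 mm³.
d = 164.7 mm.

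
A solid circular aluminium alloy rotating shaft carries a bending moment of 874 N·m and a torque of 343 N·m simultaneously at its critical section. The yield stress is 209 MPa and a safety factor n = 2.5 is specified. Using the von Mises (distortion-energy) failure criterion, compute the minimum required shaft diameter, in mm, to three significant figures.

σ_allow = σ_y/n = 209/2.5 = 83.60 MPa.
For a solid shaft σ_b = 32M/(πd³) and τ = 16T/(πd³), so the von Mises stress is σ' = (16/πd³)·√(4M²+3T²).
√(4M²+3T²) = √(4×(874000)² + 3×(343000)²) = 1.846×10^6 N·mm.
d³ = 16×1.846×10^6/(π×83.60) = 112500 mm³.
d = 48.27 mm.

d = 48.3 mm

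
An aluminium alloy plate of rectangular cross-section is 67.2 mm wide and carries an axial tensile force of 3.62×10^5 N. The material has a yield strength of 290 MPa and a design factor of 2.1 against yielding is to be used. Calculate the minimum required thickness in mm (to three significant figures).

σ_allow = 290/2.1 = 138.1 MPa.
Required area A = F/σ_allow = 362000/138.1 = 2621 mm².
t = A/w = 2621/67.2 = 39.01 mm.

t = 39.0 mm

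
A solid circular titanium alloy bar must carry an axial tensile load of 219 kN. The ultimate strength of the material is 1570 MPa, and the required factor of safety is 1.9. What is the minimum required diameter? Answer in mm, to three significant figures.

Allowable stress σ_allow = 1570/1.9 = 826.3 MPa.
Required area A = F/σ_allow = 219000/826.3 = 265.0 mm².
A = πd²/4 → d = √(4A/π) = 18.37 mm.

d = 18.4 mm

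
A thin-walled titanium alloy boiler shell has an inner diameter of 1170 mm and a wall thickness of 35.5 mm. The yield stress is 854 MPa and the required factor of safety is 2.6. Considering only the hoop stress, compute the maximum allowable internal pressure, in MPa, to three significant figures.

σ_allow = 854/2.6 = 328.5 MPa.
σ_h = pD/(2t) → p_allow = 2σ_allow t/D = 2×328.5×35.5/1170 = 19.93 MPa.

p_allow = 19.9 MPa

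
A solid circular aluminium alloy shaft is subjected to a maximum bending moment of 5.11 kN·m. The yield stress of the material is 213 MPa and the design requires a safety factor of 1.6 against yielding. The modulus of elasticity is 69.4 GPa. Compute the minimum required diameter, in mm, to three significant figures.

σ_allow = 213/1.6 = 133.1 MPa.
For a solid circular section σ = 32M/(πd³), so d³ = 32M/(π σ_allow) = 32×5110000/(π×133.1) = 391000 mm³.
d = 73.12 mm.

d = 73.1 mm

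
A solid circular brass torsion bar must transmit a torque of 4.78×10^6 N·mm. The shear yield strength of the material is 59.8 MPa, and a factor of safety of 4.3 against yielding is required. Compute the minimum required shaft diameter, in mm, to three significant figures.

d = 121 mm

Allowable shear stress τ_allow = 59.8/4.3 = 13.91 MPa.
For a solid shaft τ = 16T/(πd³), so d³ = 16T/(π τ_allow) = 16×4780000/(π×13.91) = 1.751×10^6 mm³.
d = (1.751×10^6)^(1/3) = 120.5 mm.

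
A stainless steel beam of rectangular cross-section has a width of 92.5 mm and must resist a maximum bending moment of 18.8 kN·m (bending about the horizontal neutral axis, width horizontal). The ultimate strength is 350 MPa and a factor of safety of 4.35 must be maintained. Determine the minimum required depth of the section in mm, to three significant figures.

h = 123 mm

σ_allow = 350/4.35 = 80.46 MPa.
For a rectangular section σ = 6M/(bh²), so h² = 6M/(b σ_allow) = 6×1.8800×10^7/(92.5×80.46) = 15160 mm².
h = 123.1 mm.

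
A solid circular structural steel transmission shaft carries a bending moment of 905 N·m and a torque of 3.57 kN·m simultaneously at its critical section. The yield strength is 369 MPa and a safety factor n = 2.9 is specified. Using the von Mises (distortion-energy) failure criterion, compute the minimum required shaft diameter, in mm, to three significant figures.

d = 63.7 mm

σ_allow = σ_y/n = 369/2.9 = 127.2 MPa.
For a solid shaft σ_b = 32M/(πd³) and τ = 16T/(πd³), so the von Mises stress is σ' = (16/πd³)·√(4M²+3T²).
√(4M²+3T²) = √(4×(905000)² + 3×(3.570×10^6)²) = 6.443×10^6 N·mm.
d³ = 16×6.443×10^6/(π×127.2) = 257900 mm³.
d = 63.65 mm.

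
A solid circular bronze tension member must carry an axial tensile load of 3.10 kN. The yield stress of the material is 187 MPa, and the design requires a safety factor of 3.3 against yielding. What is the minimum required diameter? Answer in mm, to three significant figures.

d = 8.35 mm

Allowable stress σ_allow = 187/3.3 = 56.67 MPa.
Required area A = F/σ_allow = 3100.0/56.67 = 54.71 mm².
A = πd²/4 → d = √(4A/π) = 8.346 mm.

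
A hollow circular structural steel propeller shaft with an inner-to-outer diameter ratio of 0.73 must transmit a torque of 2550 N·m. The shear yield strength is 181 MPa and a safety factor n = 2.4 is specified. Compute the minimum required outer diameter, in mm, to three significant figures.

τ_allow = 181/2.4 = 75.42 MPa.
For a hollow shaft τ = 16T/[πd_o³(1−k⁴)] with k = 0.73, so 1−k⁴ = 0.7160.
d_o³ = 16T/[π τ_allow (1−k⁴)] = 16×2550000/(π×75.42×0.7160) = 240500 mm³.
d_o = 62.19 mm.

d_o = 62.2 mm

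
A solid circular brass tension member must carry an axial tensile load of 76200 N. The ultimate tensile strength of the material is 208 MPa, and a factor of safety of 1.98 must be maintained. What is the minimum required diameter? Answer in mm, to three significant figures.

Allowable stress σ_allow = 208/1.98 = 105.1 MPa.
Required area A = F/σ_allow = 76200/105.1 = 725.4 mm².
A = πd²/4 → d = √(4A/π) = 30.39 mm.

d = 30.4 mm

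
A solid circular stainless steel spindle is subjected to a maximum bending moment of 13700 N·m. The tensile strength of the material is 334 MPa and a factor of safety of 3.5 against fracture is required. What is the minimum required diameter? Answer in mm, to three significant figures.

d = 114 mm

σ_allow = 334/3.5 = 95.43 MPa.
For a solid circular section σ = 32M/(πd³), so d³ = 32M/(π σ_allow) = 32×1.3700×10^7/(π×95.43) = 1.462×10^6 mm³.
d = 113.5 mm.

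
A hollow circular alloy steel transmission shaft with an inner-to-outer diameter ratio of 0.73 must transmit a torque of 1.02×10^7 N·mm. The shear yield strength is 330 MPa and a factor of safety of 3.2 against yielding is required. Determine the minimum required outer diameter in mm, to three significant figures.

τ_allow = 330/3.2 = 103.1 MPa.
For a hollow shaft τ = 16T/[πd_o³(1−k⁴)] with k = 0.73, so 1−k⁴ = 0.7160.
d_o³ = 16T/[π τ_allow (1−k⁴)] = 16×1.0200×10^7/(π×103.1×0.7160) = 703500 mm³.
d_o = 88.94 mm.

d_o = 88.9 mm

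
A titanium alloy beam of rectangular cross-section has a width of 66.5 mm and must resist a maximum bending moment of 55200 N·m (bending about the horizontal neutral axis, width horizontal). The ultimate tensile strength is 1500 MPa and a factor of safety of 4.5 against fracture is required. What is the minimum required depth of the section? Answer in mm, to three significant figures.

h = 122 mm

σ_allow = 1500/4.5 = 333.3 MPa.
For a rectangular section σ = 6M/(bh²), so h² = 6M/(b σ_allow) = 6×5.5200×10^7/(66.5×333.3) = 14940 mm².
h = 122.2 mm.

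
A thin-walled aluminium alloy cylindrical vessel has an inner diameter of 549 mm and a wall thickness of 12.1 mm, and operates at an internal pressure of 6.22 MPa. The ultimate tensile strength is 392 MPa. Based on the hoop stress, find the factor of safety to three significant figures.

σ_h = pD/(2t) = 6.22×549/(2×12.1) = 141.1 MPa.
n = 392/141.1 = 2.778.

n = 2.78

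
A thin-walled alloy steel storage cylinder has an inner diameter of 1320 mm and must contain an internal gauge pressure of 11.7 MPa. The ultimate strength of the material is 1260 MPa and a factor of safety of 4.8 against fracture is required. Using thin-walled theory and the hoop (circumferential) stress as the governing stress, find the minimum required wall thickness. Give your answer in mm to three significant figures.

σ_allow = 1260/4.8 = 262.5 MPa.
Hoop stress σ_h = pD/(2t), so t = pD/(2σ_allow) = 11.7×1320/(2×262.5) = 29.42 mm.

t = 29.4 mm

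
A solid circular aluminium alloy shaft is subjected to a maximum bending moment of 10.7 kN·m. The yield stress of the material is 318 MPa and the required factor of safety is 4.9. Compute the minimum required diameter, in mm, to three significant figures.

σ_allow = 318/4.9 = 64.90 MPa.
For a solid circular section σ = 32M/(πd³), so d³ = 32M/(π σ_allow) = 32×1.0700×10^7/(π×64.90) = 1.679×10^6 mm³.
d = 118.9 mm.

d = 119 mm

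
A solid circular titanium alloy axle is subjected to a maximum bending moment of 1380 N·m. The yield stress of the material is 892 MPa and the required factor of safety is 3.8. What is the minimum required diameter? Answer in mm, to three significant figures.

σ_allow = 892/3.8 = 234.7 MPa.
For a solid circular section σ = 32M/(πd³), so d³ = 32M/(π σ_allow) = 32×1380000/(π×234.7) = 59880 mm³.
d = 39.12 mm.

d = 39.1 mm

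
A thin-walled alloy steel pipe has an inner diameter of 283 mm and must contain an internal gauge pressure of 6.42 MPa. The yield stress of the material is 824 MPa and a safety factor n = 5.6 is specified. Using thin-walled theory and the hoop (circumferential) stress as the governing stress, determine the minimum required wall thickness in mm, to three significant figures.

σ_allow = 824/5.6 = 147.1 MPa.
Hoop stress σ_h = pD/(2t), so t = pD/(2σ_allow) = 6.42×283/(2×147.1) = 6.174 mm.

t = 6.17 mm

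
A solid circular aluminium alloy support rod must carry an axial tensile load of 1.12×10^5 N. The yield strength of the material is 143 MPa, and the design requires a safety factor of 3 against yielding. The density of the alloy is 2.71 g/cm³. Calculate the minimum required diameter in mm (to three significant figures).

Allowable stress σ_allow = 143/3 = 47.67 MPa.
Required area A = F/σ_allow = 112000/47.67 = 2350 mm².
A = πd²/4 → d = √(4A/π) = 54.70 mm.

d = 54.7 mm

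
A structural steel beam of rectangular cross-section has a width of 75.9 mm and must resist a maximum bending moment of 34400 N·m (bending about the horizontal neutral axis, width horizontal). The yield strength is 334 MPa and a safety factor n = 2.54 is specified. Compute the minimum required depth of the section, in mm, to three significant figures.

σ_allow = 334/2.54 = 131.5 MPa.
For a rectangular section σ = 6M/(bh²), so h² = 6M/(b σ_allow) = 6×3.4400×10^7/(75.9×131.5) = 20680 mm².
h = 143.8 mm.

h = 144 mm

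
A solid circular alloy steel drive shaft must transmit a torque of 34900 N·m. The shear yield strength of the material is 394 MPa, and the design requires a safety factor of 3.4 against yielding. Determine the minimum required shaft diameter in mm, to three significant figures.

d = 115 mm

Allowable shear stress τ_allow = 394/3.4 = 115.9 MPa.
For a solid shaft τ = 16T/(πd³), so d³ = 16T/(π τ_allow) = 16×3.4900×10^7/(π×115.9) = 1.534×10^6 mm³.
d = (1.534×10^6)^(1/3) = 115.3 mm.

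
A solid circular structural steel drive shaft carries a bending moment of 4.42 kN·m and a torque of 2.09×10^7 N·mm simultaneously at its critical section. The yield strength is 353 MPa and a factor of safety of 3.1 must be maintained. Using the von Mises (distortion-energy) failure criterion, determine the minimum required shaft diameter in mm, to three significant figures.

d = 119 mm

σ_allow = σ_y/n = 353/3.1 = 113.9 MPa.
For a solid shaft σ_b = 32M/(πd³) and τ = 16T/(πd³), so the von Mises stress is σ' = (16/πd³)·√(4M²+3T²).
√(4M²+3T²) = √(4×(4.420×10^6)² + 3×(2.090×10^7)²) = 3.726×10^7 N·mm.
d³ = 16×3.726×10^7/(π×113.9) = 1.667×10^6 mm³.
d = 118.6 mm.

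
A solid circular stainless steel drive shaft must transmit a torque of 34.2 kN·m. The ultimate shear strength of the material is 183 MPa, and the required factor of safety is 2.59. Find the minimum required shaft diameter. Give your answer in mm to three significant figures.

d = 135 mm

Allowable shear stress τ_allow = 183/2.59 = 70.66 MPa.
For a solid shaft τ = 16T/(πd³), so d³ = 16T/(π τ_allow) = 16×3.4200×10^7/(π×70.66) = 2.465×10^6 mm³.
d = (2.465×10^6)^(1/3) = 135.1 mm.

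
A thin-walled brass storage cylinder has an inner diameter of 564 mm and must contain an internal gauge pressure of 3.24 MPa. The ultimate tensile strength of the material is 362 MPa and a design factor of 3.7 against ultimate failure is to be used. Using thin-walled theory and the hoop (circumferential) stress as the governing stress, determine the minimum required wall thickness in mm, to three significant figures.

σ_allow = 362/3.7 = 97.84 MPa.
Hoop stress σ_h = pD/(2t), so t = pD/(2σ_allow) = 3.24×564/(2×97.84) = 9.339 mm.

t = 9.34 mm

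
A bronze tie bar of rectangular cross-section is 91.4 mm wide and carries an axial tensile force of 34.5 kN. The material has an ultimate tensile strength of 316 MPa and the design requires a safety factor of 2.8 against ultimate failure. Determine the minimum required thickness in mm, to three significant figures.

σ_allow = 316/2.8 = 112.9 MPa.
Required area A = F/σ_allow = 34500/112.9 = 305.7 mm².
t = A/w = 305.7/91.4 = 3.345 mm.

t = 3.34 mm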